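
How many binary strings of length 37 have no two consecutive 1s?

Let a(n) count valid strings. If the last bit is 0 the prefix is any valid string of length n-1; if it is 1 the string must end in 01 with a valid prefix of length n-2. So a(n) = a(n-1) + a(n-2), a(1)=2, a(2)=3.
Building up term by term: a(1)=2, a(2)=3, a(3)=5, a(4)=8, a(5)=13, a(6)=21, a(7)=34, a(8)=55, a(9)=89, a(10)=144, a(11)=233, a(12)=377, a(13)=610, a(14)=987, a(15)=1597, a(16)=2584, a(17)=4181, a(18)=6765, a(19)=10946, a(20)=17711, a(21)=28657, a(22)=46368, a(23)=75025, a(24)=121393, a(25)=196418, a(26)=317811, a(27)=514229, a(28)=832040, a(29)=1346269, a(30)=2178309, a(31)=3524578, a(32)=5702887, a(33)=9227465, a(34)=14930352, a(35)=24157817, a(36)=39088169, a(37)=63245986.

Final answer: 63245986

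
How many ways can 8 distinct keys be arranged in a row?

The number of ways to arrange 8 distinct objects is 8!.

Final answer: 8! = 40320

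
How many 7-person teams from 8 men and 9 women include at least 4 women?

Sum over valid woman counts:
C(9,4)C(8,3) = 7056
C(9,5)C(8,2) = 3528
C(9,6)C(8,1) = 672
C(9,7)C(8,0) = 36
Total: 7056 + 3528 + 672 + 36.

Final answer: 11292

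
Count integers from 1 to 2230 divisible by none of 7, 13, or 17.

|div by 7|=318, |div by 13|=171, |div by 17|=131.
|div by 7&13|=24, |div by 7&17|=18, |div by 13&17|=10, |div by all|=1.
By inclusion-exclusion, divisible by at least one: 318+171+131-24-18-10+1 = 569.
Not divisible by any: 2230 - 569.

Final answer: 1661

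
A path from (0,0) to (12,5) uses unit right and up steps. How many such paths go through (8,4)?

Paths (0,0)->(8,4): C(12,4) = 495.
Paths (8,4)->(12,5): C(5,1) = 5.
By multiplication principle: 495 x 5.

Final answer: 2475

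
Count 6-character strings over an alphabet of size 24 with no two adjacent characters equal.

Let g(n) count such strings. g(1) = 24, and each valid string of length n-1 extends in 23 ways (any symbol but the last), so g(n) = 23 g(n-1).
Total: g(6) = 24 x 23^5.

Final answer: 24 x 23^{5} = 154472232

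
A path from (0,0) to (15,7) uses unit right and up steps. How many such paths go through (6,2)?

Paths (0,0)->(6,2): C(8,2) = 28.
Paths (6,2)->(15,7): C(14,5) = 2002.
By multiplication principle: 28 x 2002.

Final answer: 56056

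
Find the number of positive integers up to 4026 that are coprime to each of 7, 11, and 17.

|div by 7|=575, |div by 11|=366, |div by 17|=236.
|div by 7&11|=52, |div by 7&17|=33, |div by 11&17|=21, |div by all|=3.
By inclusion-exclusion, divisible by at least one: 575+366+236-52-33-21+3 = 1074.
Not divisible by any: 4026 - 1074.

Final answer: 2952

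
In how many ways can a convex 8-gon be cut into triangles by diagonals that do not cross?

This is counted by the nth Catalan number C_n. Here n = 8 - 2 = 6.
Using C_0 = 1 and C_(k+1) = C_k x 2(2k+1)/(k+2), build up term by term: C_1=1, C_2=2, C_3=5, C_4=14, C_5=42, C_6=132.

Final answer: C_{6} = 132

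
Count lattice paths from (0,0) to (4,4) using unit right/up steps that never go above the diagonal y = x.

Total monotonic paths to (4,4): C(8,4) = 70.
By the reflection principle, paths that go above the diagonal number C(8,5) = 56.
Valid Dyck paths: 70 - 56.
(These counts are the Catalan numbers.)

Final answer: C_{4} = 14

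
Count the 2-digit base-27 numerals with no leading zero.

These are the integers in [27^1, 27^2), so the count is 27^2 - 27^1 = 26 x 27^1.

Final answer: 702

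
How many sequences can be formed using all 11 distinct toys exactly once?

The number of ways to arrange 11 distinct objects is 11!.

Final answer: 11! = 39916800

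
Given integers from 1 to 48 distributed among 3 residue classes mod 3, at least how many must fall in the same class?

By pigeonhole with 48 objects and 3 categories: ceiling(48/3).

Final answer: 16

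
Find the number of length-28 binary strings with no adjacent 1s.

Classify by the final bit: ...0 gives a(n-1) strings, ...01 gives a(n-2) strings. Thus a(n) = a(n-1) + a(n-2) with a(1)=2, a(2)=3.
Building up term by term: a(1)=2, a(2)=3, a(3)=5, a(4)=8, a(5)=13, a(6)=21, a(7)=34, a(8)=55, a(9)=89, a(10)=144, a(11)=233, a(12)=377, a(13)=610, a(14)=987, a(15)=1597, a(16)=2584, a(17)=4181, a(18)=6765, a(19)=10946, a(20)=17711, a(21)=28657, a(22)=46368, a(23)=75025, a(24)=121393, a(25)=196418, a(26)=317811, a(27)=514229, a(28)=832040.

Final answer: 832040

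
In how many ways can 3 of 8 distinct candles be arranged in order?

P(8,3) = 8!/(8-3)! = 8!/5!.

Final answer: P(8,3) = 336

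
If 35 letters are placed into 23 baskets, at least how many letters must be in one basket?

By the pigeonhole principle: ceiling(35/23).

Final answer: 2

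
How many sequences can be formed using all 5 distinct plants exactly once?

The number of ways to arrange 5 distinct objects is 5!.

Final answer: 5! = 120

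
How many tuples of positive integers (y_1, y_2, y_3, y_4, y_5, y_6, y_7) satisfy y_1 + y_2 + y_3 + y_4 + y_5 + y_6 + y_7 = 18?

Substitute y'_i = y_i - 1 (so y'_i >= 0). Then sum y'_i = 18 - 7 = 11.
Stars and bars: C(11+7-1, 7-1) = C(17,6).

Final answer: C(17,6) = 12376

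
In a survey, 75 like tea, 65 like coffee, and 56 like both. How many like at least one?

|A union B| = |A| + |B| - |A intersect B| = 75 + 65 - 56.

Final answer: 84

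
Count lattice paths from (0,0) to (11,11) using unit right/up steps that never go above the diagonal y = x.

Total monotonic paths to (11,11): C(22,11) = 705432.
Reflecting each bad path at its first crossing gives a bijection with paths to (10,12): C(22,12) = 646646.
Valid Dyck paths: 705432 - 646646.
(Check: C(22,11) - C(22,12) = C(22,11)/12, the Catalan number C_{11}.)

Final answer: C_{11} = 58786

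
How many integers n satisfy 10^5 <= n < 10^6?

These are the integers in [10^5, 10^6), so the count is 10^6 - 10^5 = 9 x 10^5.

Final answer: 900000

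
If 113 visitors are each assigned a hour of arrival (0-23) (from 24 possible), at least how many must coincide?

There are 24 possible values for hour of arrival (0-23). With 113 visitors and 24 categories, by pigeonhole: ceiling(113/24).

Final answer: 5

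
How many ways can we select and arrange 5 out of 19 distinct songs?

P(19,5) = 19!/(19-5)! = 19!/14!.

Final answer: P(19,5) = 1395360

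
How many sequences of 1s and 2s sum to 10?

Let f(n) count the ways. The last step is size 1 or 2, so f(n) = f(n-1) + f(n-2) with f(1)=1, f(2)=2.
Building up term by term: f(1)=1, f(2)=2, f(3)=3, f(4)=5, f(5)=8, f(6)=13, f(7)=21, f(8)=34, f(9)=55, f(10)=89.

Final answer: 89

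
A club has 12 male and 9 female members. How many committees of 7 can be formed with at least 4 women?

Sum over valid woman counts:
C(9,4)C(12,3) = 27720
C(9,5)C(12,2) = 8316
C(9,6)C(12,1) = 1008
C(9,7)C(12,0) = 36
Total: 27720 + 8316 + 1008 + 36.

Final answer: 37080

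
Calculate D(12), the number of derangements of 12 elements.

Use the recurrence D(n) = (n-1)(D(n-1) + D(n-2)) with D(0)=1, D(1)=0.
D(2) = 1 x (0 + 1) = 1
D(3) = 2 x (1 + 0) = 2
D(4) = 3 x (2 + 1) = 9
D(5) = 4 x (9 + 2) = 44
D(6) = 5 x (44 + 9) = 265
D(7) = 6 x (265 + 44) = 1854
D(8) = 7 x (1854 + 265) = 14833
D(9) = 8 x (14833 + 1854) = 133496
D(10) = 9 x (133496 + 14833) = 1334961
D(11) = 10 x (1334961 + 133496) = 14684570
D(12) = 11 x (D(11) + D(10)) = 11 x (14684570 + 1334961)

Final answer: D(12) = 176214841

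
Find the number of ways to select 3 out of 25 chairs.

C(25,3) = 25!/(3! x (25-3)!).

Final answer: C(25,3) = 2300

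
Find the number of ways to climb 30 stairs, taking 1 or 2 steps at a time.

Let f(n) be the number of climbs. Removing the last move (1 or 2 steps) gives f(n) = f(n-1) + f(n-2); base cases f(1)=1, f(2)=2.
Iterating the recurrence: f(1)=1, f(2)=2, f(3)=3, f(4)=5, f(5)=8, f(6)=13, f(7)=21, f(8)=34, f(9)=55, f(10)=89, f(11)=144, f(12)=233, f(13)=377, f(14)=610, f(15)=987, f(16)=1597, f(17)=2584, f(18)=4181, f(19)=6765, f(20)=10946, f(21)=17711, f(22)=28657, f(23)=46368, f(24)=75025, f(25)=121393, f(26)=196418, f(27)=317811, f(28)=514229, f(29)=832040, f(30)=1346269.

Final answer: 1346269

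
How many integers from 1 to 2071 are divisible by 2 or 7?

Multiples of 2: 1035. Multiples of 7: 295. Of both (lcm=14): 147.
By inclusion-exclusion: 1035 + 295 - 147.

Final answer: 1183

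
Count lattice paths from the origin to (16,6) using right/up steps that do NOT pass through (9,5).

Total paths to (16,6): C(22,6) = 74613.
Paths through (9,5): C(14,5) x C(8,1) = 16016.
Avoiding (9,5): 74613 - 16016.

Final answer: 58597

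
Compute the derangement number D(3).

Derangements satisfy D(n) = (n-1)(D(n-1) + D(n-2)), starting from D(0)=1, D(1)=0.
D(2) = 1 x (0 + 1) = 1
D(3) = 2 x (D(2) + D(1)) = 2 x (1 + 0)

Final answer: D(3) = 2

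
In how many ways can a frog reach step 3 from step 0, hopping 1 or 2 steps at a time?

Let f(n) count the ways. The last step is size 1 or 2, so f(n) = f(n-1) + f(n-2) with f(1)=1, f(2)=2.
Iterating the recurrence: f(1)=1, f(2)=2, f(3)=3.

Final answer: 3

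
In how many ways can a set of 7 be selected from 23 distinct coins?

C(23,7) = 23!/(7! x 16!).

Final answer: \binom{23}{7} = 245157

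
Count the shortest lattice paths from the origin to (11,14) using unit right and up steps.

Each path has 11 right steps and 14 up steps in some order (25 steps total).
Choose which 14 of the 25 steps are up: C(25,14).

Final answer: C(25,14) = 4457400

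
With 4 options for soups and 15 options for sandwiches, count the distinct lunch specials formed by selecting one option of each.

By the multiplication principle: 4 x 15.

Final answer: 60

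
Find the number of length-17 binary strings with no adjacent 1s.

Let a(n) count valid strings. If the last bit is 0 the prefix is any valid string of length n-1; if it is 1 the string must end in 01 with a valid prefix of length n-2. So a(n) = a(n-1) + a(n-2), a(1)=2, a(2)=3.
Building up term by term: a(1)=2, a(2)=3, a(3)=5, a(4)=8, a(5)=13, a(6)=21, a(7)=34, a(8)=55, a(9)=89, a(10)=144, a(11)=233, a(12)=377, a(13)=610, a(14)=987, a(15)=1597, a(16)=2584, a(17)=4181.

Final answer: 4181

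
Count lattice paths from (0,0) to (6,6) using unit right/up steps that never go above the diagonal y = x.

Total monotonic paths to (6,6): C(12,6) = 924.
A path is bad iff it touches y = x + 1; reflecting its initial segment maps bad paths bijectively onto all paths to (5,7), of which there are C(12,7) = 792.
Valid Dyck paths: 924 - 792.
(This is the Catalan number C_{6}.)

Final answer: C_{6} = 132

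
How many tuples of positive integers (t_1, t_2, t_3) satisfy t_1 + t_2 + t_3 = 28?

Substitute t'_i = t_i - 1 (so t'_i >= 0). Then sum t'_i = 28 - 3 = 25.
Stars and bars: C(25+3-1, 3-1) = C(27,2).

Final answer: C(27,2) = 351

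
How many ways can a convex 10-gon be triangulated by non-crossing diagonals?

This is a standard Catalan-number count: the answer is C_n. Here n = 10 - 2 = 8.
Using C_0 = 1 and C_(k+1) = C_k x 2(2k+1)/(k+2), build up term by term: C_1=1, C_2=2, C_3=5, C_4=14, C_5=42, C_6=132, C_7=429, C_8=1430.

Final answer: C_{8} = 1430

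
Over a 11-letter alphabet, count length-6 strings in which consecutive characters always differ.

Let g(n) count such strings. g(1) = 11, and each valid string of length n-1 extends in 10 ways (any symbol but the last), so g(n) = 10 g(n-1).
Total: g(6) = 11 x 10^5.

Final answer: 11 x 10^{5} = 1100000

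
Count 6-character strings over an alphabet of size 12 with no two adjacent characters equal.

Let g(n) count such strings. g(1) = 12, and each valid string of length n-1 extends in 11 ways (any symbol but the last), so g(n) = 11 g(n-1).
Total: g(6) = 12 x 11^5.

Final answer: 12 x 11^{5} = 1932612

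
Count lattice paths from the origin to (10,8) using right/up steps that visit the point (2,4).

Paths (0,0)->(2,4): C(6,4) = 15.
Paths (2,4)->(10,8): C(12,4) = 495.
By multiplication principle: 15 x 495.

Final answer: 7425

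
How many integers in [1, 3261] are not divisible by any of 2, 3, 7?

|div by 2|=1630, |div by 3|=1087, |div by 7|=465.
|div by 2&3|=543, |div by 2&7|=232, |div by 3&7|=155, |div by all|=77.
By inclusion-exclusion, divisible by at least one: 1630+1087+465-543-232-155+77 = 2329.
Not divisible by any: 3261 - 2329.

Final answer: 932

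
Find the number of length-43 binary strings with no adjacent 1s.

Let a(n) count valid strings. If the last bit is 0 the prefix is any valid string of length n-1; if it is 1 the string must end in 01 with a valid prefix of length n-2. So a(n) = a(n-1) + a(n-2), a(1)=2, a(2)=3.
Building up term by term: a(1)=2, a(2)=3, a(3)=5, a(4)=8, a(5)=13, a(6)=21, a(7)=34, a(8)=55, a(9)=89, a(10)=144, a(11)=233, a(12)=377, a(13)=610, a(14)=987, a(15)=1597, a(16)=2584, a(17)=4181, a(18)=6765, a(19)=10946, a(20)=17711, a(21)=28657, a(22)=46368, a(23)=75025, a(24)=121393, a(25)=196418, a(26)=317811, a(27)=514229, a(28)=832040, a(29)=1346269, a(30)=2178309, a(31)=3524578, a(32)=5702887, a(33)=9227465, a(34)=14930352, a(35)=24157817, a(36)=39088169, a(37)=63245986, a(38)=102334155, a(39)=165580141, a(40)=267914296, a(41)=433494437, a(42)=701408733, a(43)=1134903170.

Final answer: 1134903170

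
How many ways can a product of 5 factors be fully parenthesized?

This is counted by the nth Catalan number C_n. Here n = 5 - 1 = 4.
C_n = (2n)!/(n!(n+1)!), so C_{4} = 8!/(4! x 5!) = C(8,4)/5 = 70/5.

Final answer: C_{4} = 14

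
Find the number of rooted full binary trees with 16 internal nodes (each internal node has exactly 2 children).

This is a standard Catalan-number count: the answer is C_n. Here n = 16.
C_n = C(2n,n) - C(2n,n+1), so C_{16} = C(32,16) - C(32,17) = 601080390 - 565722720.

Final answer: C_{16} = 35357670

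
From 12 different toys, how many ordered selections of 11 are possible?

P(12,11) = 12!/(12-11)! = 12!/1!.

Final answer: P(12,11) = 479001600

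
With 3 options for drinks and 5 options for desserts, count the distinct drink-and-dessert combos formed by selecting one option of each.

By the multiplication principle: 3 x 5.

Final answer: 15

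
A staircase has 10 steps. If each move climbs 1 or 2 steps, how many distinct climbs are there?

Let f(n) be the number of climbs. Removing the last move (1 or 2 steps) gives f(n) = f(n-1) + f(n-2); base cases f(1)=1, f(2)=2.
Computing successive values: f(1)=1, f(2)=2, f(3)=3, f(4)=5, f(5)=8, f(6)=13, f(7)=21, f(8)=34, f(9)=55, f(10)=89.

Final answer: 89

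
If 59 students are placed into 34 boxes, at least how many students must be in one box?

By the pigeonhole principle: ceiling(59/34).

Final answer: 2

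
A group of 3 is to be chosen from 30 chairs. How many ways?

C(30,3) = 30!/(3! x 27!).

Final answer: \binom{30}{3} = 4060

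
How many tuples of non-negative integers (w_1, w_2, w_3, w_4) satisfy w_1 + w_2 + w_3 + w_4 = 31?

Stars and bars with 31 stars and 3 bars:
C(31+4-1, 4-1) = C(34,3).

Final answer: C(34,3) = 5984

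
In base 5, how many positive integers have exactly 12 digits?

In base 5, the leading digit has 4 choices (1..4); each of the remaining 11 digits has 5 choices.
Total: 4 x 5^11.

Final answer: 195312500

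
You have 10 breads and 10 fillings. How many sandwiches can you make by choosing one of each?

By the multiplication principle: 10 x 10.

Final answer: 100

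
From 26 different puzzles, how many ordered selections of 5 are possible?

P(26,5) = 26!/(26-5)! = 26!/21!.

Final answer: P(26,5) = 7893600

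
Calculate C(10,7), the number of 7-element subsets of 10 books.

C(10,7) = 10!/(7! x (10-7)!).

Final answer: C(10,7) = 120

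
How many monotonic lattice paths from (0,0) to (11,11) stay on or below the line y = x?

Total monotonic paths to (11,11): C(22,11) = 705432.
By the reflection principle, paths that go above the diagonal number C(22,12) = 646646.
Valid Dyck paths: 705432 - 646646.
(Equivalently, C_{11} = C(22,11)/12 = 705432/12.)

Final answer: C_{11} = 58786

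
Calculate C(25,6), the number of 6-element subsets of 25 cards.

C(25,6) = 25!/(6! x (25-6)!).

Final answer: C(25,6) = 177100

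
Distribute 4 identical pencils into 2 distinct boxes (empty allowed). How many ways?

Stars and bars: C(n+k-1, k-1) = C(5,1).

Final answer: C(5,1) = 5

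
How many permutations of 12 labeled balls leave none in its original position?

Use the recurrence D(n) = (n-1)(D(n-1) + D(n-2)) with D(0)=1, D(1)=0.
D(2) = 1 x (0 + 1) = 1
D(3) = 2 x (1 + 0) = 2
D(4) = 3 x (2 + 1) = 9
D(5) = 4 x (9 + 2) = 44
D(6) = 5 x (44 + 9) = 265
D(7) = 6 x (265 + 44) = 1854
D(8) = 7 x (1854 + 265) = 14833
D(9) = 8 x (14833 + 1854) = 133496
D(10) = 9 x (133496 + 14833) = 1334961
D(11) = 10 x (1334961 + 133496) = 14684570
D(12) = 11 x (D(11) + D(10)) = 11 x (14684570 + 1334961)

Final answer: D(12) = 176214841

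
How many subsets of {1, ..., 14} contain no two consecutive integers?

Condition on whether n belongs to the subset: if not, any valid subset of {1, ..., n-1} works (a(n-1)); if so, n-1 is excluded and the rest is a valid subset of {1, ..., n-2} (a(n-2)). Hence a(n) = a(n-1) + a(n-2), a(1)=2, a(2)=3.
Iterating the recurrence: a(1)=2, a(2)=3, a(3)=5, a(4)=8, a(5)=13, a(6)=21, a(7)=34, a(8)=55, a(9)=89, a(10)=144, a(11)=233, a(12)=377, a(13)=610, a(14)=987.

Final answer: 987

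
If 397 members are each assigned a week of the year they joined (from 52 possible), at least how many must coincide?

There are 52 possible values for week of the year they joined. With 397 members and 52 categories, by pigeonhole: ceiling(397/52).

Final answer: 8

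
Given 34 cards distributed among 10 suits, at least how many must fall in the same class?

By pigeonhole with 34 objects and 10 categories: ceiling(34/10).

Final answer: 4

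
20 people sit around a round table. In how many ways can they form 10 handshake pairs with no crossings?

This is a standard Catalan-number count: the answer is C_n. Here n = 20/2 = 10.
C_n = C(2n,n) - C(2n,n+1), so C_{10} = C(20,10) - C(20,11) = 184756 - 167960.

Final answer: C_{10} = 16796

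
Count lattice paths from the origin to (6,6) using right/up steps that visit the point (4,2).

Paths (0,0)->(4,2): C(6,2) = 15.
Paths (4,2)->(6,6): C(6,4) = 15.
By multiplication principle: 15 x 15.

Final answer: 225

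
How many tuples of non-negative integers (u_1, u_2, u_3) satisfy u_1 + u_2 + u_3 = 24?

Stars and bars with 24 stars and 2 bars:
C(24+3-1, 3-1) = C(26,2).

Final answer: C(26,2) = 325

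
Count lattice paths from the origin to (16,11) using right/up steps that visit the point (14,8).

Paths (0,0)->(14,8): C(22,8) = 319770.
Paths (14,8)->(16,11): C(5,3) = 10.
By multiplication principle: 319770 x 10.

Final answer: 3197700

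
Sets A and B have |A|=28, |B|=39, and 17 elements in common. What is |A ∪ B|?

|A union B| = |A| + |B| - |A intersect B| = 28 + 39 - 17.

Final answer: 50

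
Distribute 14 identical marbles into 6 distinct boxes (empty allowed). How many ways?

Stars and bars: C(n+k-1, k-1) = C(19,5).

Final answer: C(19,5) = 11628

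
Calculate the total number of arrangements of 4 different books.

The number of ways to arrange 4 distinct objects is 4!.

Final answer: 4! = 24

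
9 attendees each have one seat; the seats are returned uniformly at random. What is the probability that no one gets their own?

Use the recurrence D(n) = (n-1)(D(n-1) + D(n-2)) with D(0)=1, D(1)=0.
Building up: D(2)=1, D(3)=2, D(4)=9, D(5)=44, D(6)=265, D(7)=1854, D(8)=14833, D(9)=133496.
Total arrangements: 9! = 362880.
Probability = D(9)/9! = 16687/45360.

Final answer: D(9)/9! = 133496/362880 = 0.367879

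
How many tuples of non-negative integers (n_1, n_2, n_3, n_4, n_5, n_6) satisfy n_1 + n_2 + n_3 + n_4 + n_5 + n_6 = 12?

Stars and bars with 12 stars and 5 bars:
C(12+6-1, 6-1) = C(17,5).

Final answer: C(17,5) = 6188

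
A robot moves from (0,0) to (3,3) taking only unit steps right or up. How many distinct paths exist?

Each path has 3 right steps and 3 up steps in some order (6 steps total).
Choose which 3 of the 6 steps are up: C(6,3).

Final answer: C(6,3) = 20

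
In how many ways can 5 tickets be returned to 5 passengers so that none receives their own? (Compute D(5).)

D(n) = (n-1)(D(n-1) + D(n-2)), D(0)=1, D(1)=0.
D(2) = 1 x (0 + 1) = 1
D(3) = 2 x (1 + 0) = 2
D(4) = 3 x (2 + 1) = 9
D(5) = 4 x (D(4) + D(3)) = 4 x (9 + 2)

Final answer: D(5) = 44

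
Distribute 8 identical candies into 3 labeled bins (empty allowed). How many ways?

Stars and bars: C(n+k-1, k-1) = C(10,2).

Final answer: C(10,2) = 45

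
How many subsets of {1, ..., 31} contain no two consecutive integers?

Condition on whether n belongs to the subset: if not, any valid subset of {1, ..., n-1} works (a(n-1)); if so, n-1 is excluded and the rest is a valid subset of {1, ..., n-2} (a(n-2)). Hence a(n) = a(n-1) + a(n-2), a(1)=2, a(2)=3.
Computing successive values: a(1)=2, a(2)=3, a(3)=5, a(4)=8, a(5)=13, a(6)=21, a(7)=34, a(8)=55, a(9)=89, a(10)=144, a(11)=233, a(12)=377, a(13)=610, a(14)=987, a(15)=1597, a(16)=2584, a(17)=4181, a(18)=6765, a(19)=10946, a(20)=17711, a(21)=28657, a(22)=46368, a(23)=75025, a(24)=121393, a(25)=196418, a(26)=317811, a(27)=514229, a(28)=832040, a(29)=1346269, a(30)=2178309, a(31)=3524578.

Final answer: 3524578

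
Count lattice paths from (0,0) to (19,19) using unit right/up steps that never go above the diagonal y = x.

Total monotonic paths to (19,19): C(38,19) = 35345263800.
A path is bad iff it touches y = x + 1; reflecting its initial segment maps bad paths bijectively onto all paths to (18,20), of which there are C(38,20) = 33578000610.
Valid Dyck paths: 35345263800 - 33578000610.
(These counts are the Catalan numbers.)

Final answer: C_{19} = 1767263190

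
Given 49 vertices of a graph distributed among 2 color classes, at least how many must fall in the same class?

By pigeonhole with 49 objects and 2 categories: ceiling(49/2).

Final answer: 25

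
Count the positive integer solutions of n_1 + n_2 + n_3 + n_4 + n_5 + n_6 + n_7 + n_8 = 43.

Substitute n'_i = n_i - 1 (so n'_i >= 0). Then sum n'_i = 43 - 8 = 35.
Stars and bars: C(35+8-1, 8-1) = C(42,7).

Final answer: C(42,7) = 26978328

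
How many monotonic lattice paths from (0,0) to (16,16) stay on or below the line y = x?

Total monotonic paths to (16,16): C(32,16) = 601080390.
By the reflection principle, paths that go above the diagonal number C(32,17) = 565722720.
Valid Dyck paths: 601080390 - 565722720.
(Equivalently, C_{16} = C(32,16)/17 = 601080390/17.)

Final answer: C_{16} = 35357670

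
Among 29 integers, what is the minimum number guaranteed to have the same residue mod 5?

There are 5 possible values for residue mod 5. With 29 integers and 5 categories, by pigeonhole: ceiling(29/5).

Final answer: 6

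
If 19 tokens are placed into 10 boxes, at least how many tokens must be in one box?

By the pigeonhole principle: ceiling(19/10).

Final answer: 2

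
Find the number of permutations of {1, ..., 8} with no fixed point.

Use the recurrence D(n) = (n-1)(D(n-1) + D(n-2)) with D(0)=1, D(1)=0.
D(2) = 1 x (0 + 1) = 1
D(3) = 2 x (1 + 0) = 2
D(4) = 3 x (2 + 1) = 9
D(5) = 4 x (9 + 2) = 44
D(6) = 5 x (44 + 9) = 265
D(7) = 6 x (265 + 44) = 1854
D(8) = 7 x (D(7) + D(6)) = 7 x (1854 + 265)

Final answer: D(8) = 14833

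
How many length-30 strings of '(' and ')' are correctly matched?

This is a standard Catalan-number count: the answer is C_n. Here n = 15 (pairs).
Using C_0 = 1 and C_(k+1) = C_k x 2(2k+1)/(k+2), build up term by term: C_1=1, C_2=2, C_3=5, C_4=14, C_5=42, C_6=132, C_7=429, C_8=1430, C_9=4862, C_10=16796, C_11=58786, C_12=208012, C_13=742900, C_14=2674440, C_15=9694845.

Final answer: C_{15} = 9694845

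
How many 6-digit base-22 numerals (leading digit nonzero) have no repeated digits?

First digit: 21 (nonzero). Second: 21 (not first). Third: 20, etc.
Total: 21 x 21 x 20 x 19 x 18 x 17.

Final answer: 51279480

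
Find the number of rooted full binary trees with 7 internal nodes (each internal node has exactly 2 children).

The structures are counted by the Catalan number C_n. Here n = 7.
C_n = C(2n,n)/(n+1), so C_{7} = C(14,7)/8 = 3432/8.

Final answer: C_{7} = 429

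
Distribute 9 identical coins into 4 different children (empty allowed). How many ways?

Stars and bars: C(n+k-1, k-1) = C(12,3).

Final answer: C(12,3) = 220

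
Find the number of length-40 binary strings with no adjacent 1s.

A valid string ends in 0 (append to any length-(n-1) valid string) or in 01 (append to any length-(n-2) valid string), so a(n) = a(n-1) + a(n-2) with a(1)=2, a(2)=3.
Computing successive values: a(1)=2, a(2)=3, a(3)=5, a(4)=8, a(5)=13, a(6)=21, a(7)=34, a(8)=55, a(9)=89, a(10)=144, a(11)=233, a(12)=377, a(13)=610, a(14)=987, a(15)=1597, a(16)=2584, a(17)=4181, a(18)=6765, a(19)=10946, a(20)=17711, a(21)=28657, a(22)=46368, a(23)=75025, a(24)=121393, a(25)=196418, a(26)=317811, a(27)=514229, a(28)=832040, a(29)=1346269, a(30)=2178309, a(31)=3524578, a(32)=5702887, a(33)=9227465, a(34)=14930352, a(35)=24157817, a(36)=39088169, a(37)=63245986, a(38)=102334155, a(39)=165580141, a(40)=267914296.

Final answer: 267914296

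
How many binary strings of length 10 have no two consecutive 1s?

Let a(n) count valid strings. If the last bit is 0 the prefix is any valid string of length n-1; if it is 1 the string must end in 01 with a valid prefix of length n-2. So a(n) = a(n-1) + a(n-2), a(1)=2, a(2)=3.
Computing successive values: a(1)=2, a(2)=3, a(3)=5, a(4)=8, a(5)=13, a(6)=21, a(7)=34, a(8)=55, a(9)=89, a(10)=144.

Final answer: 144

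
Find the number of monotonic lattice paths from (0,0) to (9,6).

Each path has 9 right steps and 6 up steps in some order (15 steps total).
Choose which 6 of the 15 steps are up: C(15,6).

Final answer: C(15,6) = 5005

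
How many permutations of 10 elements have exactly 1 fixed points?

Choose which 1 elements are fixed: C(10,1) = 10.
Derange the remaining 9 using D(j) = (j-1)(D(j-1) + D(j-2)), D(0)=1, D(1)=0: D(2)=1, D(3)=2, D(4)=9, D(5)=44, D(6)=265, D(7)=1854, D(8)=14833, D(9)=133496.
Total: 10 x 133496.

Final answer: C(10,1) D(9) = 1334960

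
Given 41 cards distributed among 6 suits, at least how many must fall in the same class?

By pigeonhole with 41 objects and 6 categories: ceiling(41/6).

Final answer: 7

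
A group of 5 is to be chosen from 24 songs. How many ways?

C(24,5) = 24!/(5! x (24-5)!).

Final answer: C(24,5) = 42504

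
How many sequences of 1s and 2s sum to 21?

Condition on the final move: it is a 1-step (f(n-1) ways to get there) or a 2-step (f(n-2) ways), so f(n) = f(n-1) + f(n-2), with f(1)=1, f(2)=2.
Building up term by term: f(1)=1, f(2)=2, f(3)=3, f(4)=5, f(5)=8, f(6)=13, f(7)=21, f(8)=34, f(9)=55, f(10)=89, f(11)=144, f(12)=233, f(13)=377, f(14)=610, f(15)=987, f(16)=1597, f(17)=2584, f(18)=4181, f(19)=6765, f(20)=10946, f(21)=17711.

Final answer: 17711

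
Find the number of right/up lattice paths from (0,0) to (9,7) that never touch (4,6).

Total paths to (9,7): C(16,7) = 11440.
Paths through (4,6): C(10,6) x C(6,1) = 1260.
Avoiding (4,6): 11440 - 1260.

Final answer: 10180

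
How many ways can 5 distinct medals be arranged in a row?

The number of ways to arrange 5 distinct objects is 5!.

Final answer: 5! = 120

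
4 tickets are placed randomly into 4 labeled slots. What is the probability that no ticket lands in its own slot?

Derangements satisfy D(n) = (n-1)(D(n-1) + D(n-2)), starting from D(0)=1, D(1)=0.
Building up: D(2)=1, D(3)=2, D(4)=9.
Total arrangements: 4! = 24.
Probability = D(4)/4! = 3/8.

Final answer: D(4)/4! = 9/24 = 0.375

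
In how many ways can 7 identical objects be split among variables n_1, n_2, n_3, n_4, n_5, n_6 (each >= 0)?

Stars and bars with 7 stars and 5 bars:
C(7+6-1, 6-1) = C(12,5).

Final answer: C(12,5) = 792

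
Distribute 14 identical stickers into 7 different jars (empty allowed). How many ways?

Stars and bars: C(n+k-1, k-1) = C(20,6).

Final answer: C(20,6) = 38760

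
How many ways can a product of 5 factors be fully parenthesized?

This is a standard Catalan-number count: the answer is C_n. Here n = 5 - 1 = 4.
C_n = C(2n,n) - C(2n,n+1), so C_{4} = C(8,4) - C(8,5) = 70 - 56.

Final answer: C_{4} = 14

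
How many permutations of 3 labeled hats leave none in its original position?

D(n) = (n-1)(D(n-1) + D(n-2)), D(0)=1, D(1)=0.
D(2) = 1 x (0 + 1) = 1
D(3) = 2 x (D(2) + D(1)) = 2 x (1 + 0)

Final answer: D(3) = 2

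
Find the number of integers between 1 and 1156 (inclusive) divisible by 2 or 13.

Multiples of 2: 578. Multiples of 13: 88. Of both (lcm=26): 44.
By inclusion-exclusion: 578 + 88 - 44.

Final answer: 622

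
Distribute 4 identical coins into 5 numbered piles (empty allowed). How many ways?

Stars and bars: C(n+k-1, k-1) = C(8,4).

Final answer: C(8,4) = 70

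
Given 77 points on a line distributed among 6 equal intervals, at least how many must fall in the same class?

By pigeonhole with 77 objects and 6 categories: ceiling(77/6).

Final answer: 13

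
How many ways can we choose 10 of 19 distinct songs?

C(19,10) = 19!/(10! x 9!).

Final answer: \binom{19}{10} = 92378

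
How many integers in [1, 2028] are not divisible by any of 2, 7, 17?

|div by 2|=1014, |div by 7|=289, |div by 17|=119.
|div by 2&7|=144, |div by 2&17|=59, |div by 7&17|=17, |div by all|=8.
By inclusion-exclusion, divisible by at least one: 1014+289+119-144-59-17+8 = 1210.
Not divisible by any: 2028 - 1210.

Final answer: 818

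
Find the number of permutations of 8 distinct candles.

The number of ways to arrange 8 distinct objects is 8!.

Final answer: 8! = 40320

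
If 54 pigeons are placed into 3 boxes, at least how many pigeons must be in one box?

By the pigeonhole principle: ceiling(54/3).

Final answer: 18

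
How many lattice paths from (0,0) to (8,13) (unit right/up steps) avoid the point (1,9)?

Total paths to (8,13): C(21,13) = 203490.
Paths through (1,9): C(10,9) x C(11,4) = 3300.
Avoiding (1,9): 203490 - 3300.

Final answer: 200190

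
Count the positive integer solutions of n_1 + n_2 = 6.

Substitute n'_i = n_i - 1 (so n'_i >= 0). Then sum n'_i = 6 - 2 = 4.
Stars and bars: C(4+2-1, 2-1) = C(5,1).

Final answer: C(5,1) = 5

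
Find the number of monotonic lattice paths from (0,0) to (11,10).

Each path has 11 right steps and 10 up steps in some order (21 steps total).
Choose which 10 of the 21 steps are up: C(21,10).

Final answer: C(21,10) = 352716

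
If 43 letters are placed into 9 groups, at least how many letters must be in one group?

By the pigeonhole principle: ceiling(43/9).

Final answer: 5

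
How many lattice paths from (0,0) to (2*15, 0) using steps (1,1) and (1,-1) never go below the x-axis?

Total monotonic paths to (15,15): C(30,15) = 155117520.
Paths that cross above y=x (reflection bijection): C(30,16) = 145422675.
Valid Dyck paths: 155117520 - 145422675.
(These counts are the Catalan numbers.)

Final answer: C_{15} = 9694845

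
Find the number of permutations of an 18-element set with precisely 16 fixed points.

Choose which 16 elements are fixed: C(18,16) = 153.
Derange the remaining 2 using D(j) = (j-1)(D(j-1) + D(j-2)), D(0)=1, D(1)=0: D(2)=1.
Total: 153 x 1.

Final answer: C(18,16) D(2) = 153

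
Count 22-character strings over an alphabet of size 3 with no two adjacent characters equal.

Let g(n) count such strings. g(1) = 3, and each valid string of length n-1 extends in 2 ways (any symbol but the last), so g(n) = 2 g(n-1).
Total: g(22) = 3 x 2^21.

Final answer: 3 x 2^{21} = 6291456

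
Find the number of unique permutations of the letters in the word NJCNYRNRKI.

Letters (C:1, I:1, J:1, K:1, N:3, R:2, Y:1). Total letters: 10.
Permutations = 10!/(3! x 2!).

Final answer: 302400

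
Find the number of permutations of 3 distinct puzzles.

The number of ways to arrange 3 distinct objects is 3!.

Final answer: 3! = 6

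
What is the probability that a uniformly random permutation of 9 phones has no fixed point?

D(n) = (n-1)(D(n-1) + D(n-2)), D(0)=1, D(1)=0.
Building up: D(2)=1, D(3)=2, D(4)=9, D(5)=44, D(6)=265, D(7)=1854, D(8)=14833, D(9)=133496.
Total arrangements: 9! = 362880.
Probability = D(9)/9! = 16687/45360.

Final answer: D(9)/9! = 133496/362880 = 0.367879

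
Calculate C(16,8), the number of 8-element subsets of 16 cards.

C(16,8) = 16!/(8! x 8!).

Final answer: \binom{16}{8} = 12870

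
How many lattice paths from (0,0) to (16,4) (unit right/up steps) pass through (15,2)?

Paths (0,0)->(15,2): C(17,2) = 136.
Paths (15,2)->(16,4): C(3,2) = 3.
By multiplication principle: 136 x 3.

Final answer: 408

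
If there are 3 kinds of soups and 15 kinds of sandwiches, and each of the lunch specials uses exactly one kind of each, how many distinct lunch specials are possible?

By the multiplication principle: 3 x 15.

Final answer: 45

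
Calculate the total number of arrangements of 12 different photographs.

The number of ways to arrange 12 distinct objects is 12!.

Final answer: 12! = 479001600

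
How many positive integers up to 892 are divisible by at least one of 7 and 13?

Multiples of 7: 127. Multiples of 13: 68. Of both (lcm=91): 9.
By inclusion-exclusion: 127 + 68 - 9.

Final answer: 186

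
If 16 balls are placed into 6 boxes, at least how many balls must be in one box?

By the pigeonhole principle: ceiling(16/6).

Final answer: 3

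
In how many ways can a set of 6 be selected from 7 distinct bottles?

C(7,6) = 7!/(6! x (7-6)!).

Final answer: C(7,6) = 7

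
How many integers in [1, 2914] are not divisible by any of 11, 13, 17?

|div by 11|=264, |div by 13|=224, |div by 17|=171.
|div by 11&13|=20, |div by 11&17|=15, |div by 13&17|=13, |div by all|=1.
By inclusion-exclusion, divisible by at least one: 264+224+171-20-15-13+1 = 612.
Not divisible by any: 2914 - 612.

Final answer: 2302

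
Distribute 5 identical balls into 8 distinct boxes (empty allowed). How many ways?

Stars and bars: C(n+k-1, k-1) = C(12,7).

Final answer: C(12,7) = 792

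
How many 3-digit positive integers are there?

First digit: 9 choices (1-9). Each of the remaining 2 digits: 10 choices.
Total: 9 x 10^2.

Final answer: 900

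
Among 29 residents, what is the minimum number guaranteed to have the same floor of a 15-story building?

There are 15 possible values for floor of a 15-story building. With 29 residents and 15 categories, by pigeonhole: ceiling(29/15).

Final answer: 2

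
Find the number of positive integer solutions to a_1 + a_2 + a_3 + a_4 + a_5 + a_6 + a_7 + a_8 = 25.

Substitute a'_i = a_i - 1 (so a'_i >= 0). Then sum a'_i = 25 - 8 = 17.
Stars and bars: C(17+8-1, 8-1) = C(24,7).

Final answer: C(24,7) = 346104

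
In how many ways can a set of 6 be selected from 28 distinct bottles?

C(28,6) = 28!/(6! x 22!).

Final answer: \binom{28}{6} = 376740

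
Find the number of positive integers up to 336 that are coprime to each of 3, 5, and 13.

|div by 3|=112, |div by 5|=67, |div by 13|=25.
|div by 3&5|=22, |div by 3&13|=8, |div by 5&13|=5, |div by all|=1.
By inclusion-exclusion, divisible by at least one: 112+67+25-22-8-5+1 = 170.
Not divisible by any: 336 - 170.

Final answer: 166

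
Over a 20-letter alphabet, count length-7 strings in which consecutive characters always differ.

First character: 20 choices. Each subsequent: 19 choices (must differ from the previous one).
Total: 20 x 19^6.

Final answer: 20 x 19^{6} = 940917620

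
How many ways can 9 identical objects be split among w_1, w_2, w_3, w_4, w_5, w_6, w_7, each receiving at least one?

Substitute w'_i = w_i - 1 (so w'_i >= 0). Then sum w'_i = 9 - 7 = 2.
Stars and bars: C(2+7-1, 7-1) = C(8,6).

Final answer: C(8,6) = 28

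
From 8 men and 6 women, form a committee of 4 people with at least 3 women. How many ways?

Sum over valid woman counts:
C(6,3)C(8,1) = 160
C(6,4)C(8,0) = 15
Total: 160 + 15.

Final answer: 175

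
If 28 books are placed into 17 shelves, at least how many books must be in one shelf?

By the pigeonhole principle: ceiling(28/17).

Final answer: 2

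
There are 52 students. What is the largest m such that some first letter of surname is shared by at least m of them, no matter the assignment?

There are 26 possible values for first letter of surname. With 52 students and 26 categories, by pigeonhole: ceiling(52/26).

Final answer: 2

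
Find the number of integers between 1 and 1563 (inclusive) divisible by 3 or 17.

Multiples of 3: 521. Multiples of 17: 91. Of both (lcm=51): 30.
By inclusion-exclusion: 521 + 91 - 30.

Final answer: 582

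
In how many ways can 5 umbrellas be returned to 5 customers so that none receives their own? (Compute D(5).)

D(n) = (n-1)(D(n-1) + D(n-2)), D(0)=1, D(1)=0.
D(2) = 1 x (0 + 1) = 1
D(3) = 2 x (1 + 0) = 2
D(4) = 3 x (2 + 1) = 9
D(5) = 4 x (D(4) + D(3)) = 4 x (9 + 2)

Final answer: D(5) = 44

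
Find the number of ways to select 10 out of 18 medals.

C(18,10) = 18!/(10! x 8!).

Final answer: \binom{18}{10} = 43758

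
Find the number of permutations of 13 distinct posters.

The number of ways to arrange 13 distinct objects is 13!.

Final answer: 13! = 6227020800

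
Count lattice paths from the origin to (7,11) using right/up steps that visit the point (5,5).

Paths (0,0)->(5,5): C(10,5) = 252.
Paths (5,5)->(7,11): C(8,6) = 28.
By multiplication principle: 252 x 28.

Final answer: 7056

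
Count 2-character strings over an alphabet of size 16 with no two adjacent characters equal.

Let g(n) count such strings. g(1) = 16, and each valid string of length n-1 extends in 15 ways (any symbol but the last), so g(n) = 15 g(n-1).
Total: g(2) = 16 x 15^1.

Final answer: 16 x 15^{1} = 240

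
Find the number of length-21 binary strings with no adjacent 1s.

Classify by the final bit: ...0 gives a(n-1) strings, ...01 gives a(n-2) strings. Thus a(n) = a(n-1) + a(n-2) with a(1)=2, a(2)=3.
Computing successive values: a(1)=2, a(2)=3, a(3)=5, a(4)=8, a(5)=13, a(6)=21, a(7)=34, a(8)=55, a(9)=89, a(10)=144, a(11)=233, a(12)=377, a(13)=610, a(14)=987, a(15)=1597, a(16)=2584, a(17)=4181, a(18)=6765, a(19)=10946, a(20)=17711, a(21)=28657.

Final answer: 28657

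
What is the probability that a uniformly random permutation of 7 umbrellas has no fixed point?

D(n) = (n-1)(D(n-1) + D(n-2)), D(0)=1, D(1)=0.
Building up: D(2)=1, D(3)=2, D(4)=9, D(5)=44, D(6)=265, D(7)=1854.
Total arrangements: 7! = 5040.
Probability = D(7)/7! = 103/280.

Final answer: D(7)/7! = 1854/5040 = 0.367857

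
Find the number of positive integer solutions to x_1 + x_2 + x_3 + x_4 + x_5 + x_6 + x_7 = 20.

Substitute x'_i = x_i - 1 (so x'_i >= 0). Then sum x'_i = 20 - 7 = 13.
Stars and bars: C(13+7-1, 7-1) = C(19,6).

Final answer: C(19,6) = 27132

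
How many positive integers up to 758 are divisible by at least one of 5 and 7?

Multiples of 5: 151. Multiples of 7: 108. Of both (lcm=35): 21.
By inclusion-exclusion: 151 + 108 - 21.

Final answer: 238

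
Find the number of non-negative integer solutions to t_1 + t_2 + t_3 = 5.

Stars and bars with 5 stars and 2 bars:
C(5+3-1, 3-1) = C(7,2).

Final answer: C(7,2) = 21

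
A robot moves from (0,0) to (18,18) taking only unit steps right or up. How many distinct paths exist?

Each path has 18 right steps and 18 up steps in some order (36 steps total).
Choose which 18 of the 36 steps are up: C(36,18).

Final answer: C(36,18) = 9075135300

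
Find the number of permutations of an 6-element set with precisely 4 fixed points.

Choose which 4 elements are fixed: C(6,4) = 15.
Derange the remaining 2 using D(j) = (j-1)(D(j-1) + D(j-2)), D(0)=1, D(1)=0: D(2)=1.
Total: 15 x 1.

Final answer: C(6,4) D(2) = 15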